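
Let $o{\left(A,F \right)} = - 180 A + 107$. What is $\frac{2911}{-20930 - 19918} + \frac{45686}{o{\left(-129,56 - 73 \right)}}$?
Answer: $\frac{1798276831}{952861296} \approx 1.8872$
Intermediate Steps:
$o{\left(A,F \right)} = 107 - 180 A$
$\frac{2911}{-20930 - 19918} + \frac{45686}{o{\left(-129,56 - 73 \right)}} = \frac{2911}{-20930 - 19918} + \frac{45686}{107 - -23220} = \frac{2911}{-20930 - 19918} + \frac{45686}{107 + 23220} = \frac{2911}{-40848} + \frac{45686}{23327} = 2911 \left(- \frac{1}{40848}\right) + 45686 \cdot \frac{1}{23327} = - \frac{2911}{40848} + \frac{45686}{23327} = \frac{1798276831}{952861296}$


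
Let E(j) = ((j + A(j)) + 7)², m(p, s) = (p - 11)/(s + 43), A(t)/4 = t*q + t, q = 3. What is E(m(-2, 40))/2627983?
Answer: 129600/18104174887 ≈ 7.1586e-6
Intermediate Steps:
A(t) = 16*t (A(t) = 4*(t*3 + t) = 4*(3*t + t) = 4*(4*t) = 16*t)
m(p, s) = (-11 + p)/(43 + s)
E(j) = (7 + 17*j)² (E(j) = ((j + 16*j) + 7)² = (17*j + 7)² = (7 + 17*j)²)
E(m(-2, 40))/2627983 = (7 + 17*((-11 - 2)/(43 + 40)))²/2627983 = (7 + 17*(-13/83))²*(1/2627983) = (7 - 221/83)²*(1/2627983) = (360/83)²*(1/2627983) = (129600/6889)*(1/2627983) = 129600/18104174887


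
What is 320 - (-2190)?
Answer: 2510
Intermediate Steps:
320 - (-2190) = 320 - 73*(-30) = 320 + 2190 = 2510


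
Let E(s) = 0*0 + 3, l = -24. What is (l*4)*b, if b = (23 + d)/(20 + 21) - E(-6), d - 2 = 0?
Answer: 9408/41 ≈ 229.46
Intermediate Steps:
d = 2 (d = 2 + 0 = 2)
E(s) = 3 (E(s) = 0 + 3 = 3)
b = -98/41 (b = (23 + 2)/(20 + 21) - 1*3 = 25/41 - 3 = -98/41 ≈ -2.3902)
(l*4)*b = -24*4*(-98/41) = -96*(-98/41) = 9408/41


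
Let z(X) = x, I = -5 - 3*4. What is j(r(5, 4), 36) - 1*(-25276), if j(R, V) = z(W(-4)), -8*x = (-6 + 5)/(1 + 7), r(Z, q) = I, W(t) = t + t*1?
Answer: 1617665/64 ≈ 25276.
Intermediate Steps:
W(t) = 2*t (W(t) = t + t = 2*t)
I = -17 (I = -5 - 12 = -17)
r(Z, q) = -17
x = 1/64 (x = -(-6 + 5)/(8*(1 + 7)) = -(-1)/(8*8) = -⅛*(-⅛) = 1/64 ≈ 0.015625)
z(X) = 1/64
j(R, V) = 1/64
j(r(5, 4), 36) - 1*(-25276) = 1/64 - 1*(-25276) = 1/64 + 25276 = 1617665/64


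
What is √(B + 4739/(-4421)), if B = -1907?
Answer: I*√37293725706/4421 ≈ 43.681*I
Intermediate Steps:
√(B + 4739/(-4421)) = √(-1907 + 4739/(-4421)) = √(-1907 + 4739*(-1/4421)) = √(-1907 - 4739/4421) = √(-8435586/4421) = I*√37293725706/4421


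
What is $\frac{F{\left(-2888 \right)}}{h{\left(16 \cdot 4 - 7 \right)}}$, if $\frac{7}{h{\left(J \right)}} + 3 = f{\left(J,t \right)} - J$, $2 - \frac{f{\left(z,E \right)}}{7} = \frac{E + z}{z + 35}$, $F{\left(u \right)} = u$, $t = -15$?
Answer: $\frac{3267772}{161} \approx 20297.0$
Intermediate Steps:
$f{\left(z,E \right)} = 14 - \frac{7 \left(E + z\right)}{35 + z}$ ($f{\left(z,E \right)} = 14 - 7 \frac{E + z}{z + 35} = 14 - 7 \frac{E + z}{35 + z} = 14 - \frac{7 \left(E + z\right)}{35 + z}$)
$h{\left(J \right)} = \frac{7}{-3 - J + \frac{7 \left(85 + J\right)}{35 + J}}$ ($h{\left(J \right)} = \frac{7}{-3 - \left(J - \frac{7 \left(70 + J - -15\right)}{35 + J}\right)} = \frac{7}{-3 - \left(J - \frac{7 \left(70 + J + 15\right)}{35 + J}\right)} = \frac{7}{-3 - \left(J - \frac{7 \left(85 + J\right)}{35 + J}\right)} = \frac{7}{-3 - J + \frac{7 \left(85 + J\right)}{35 + J}}$)
$\frac{F{\left(-2888 \right)}}{h{\left(16 \cdot 4 - 7 \right)}} = - \frac{2888}{7 \frac{1}{-490 + \left(16 \cdot 4 - 7\right)^{2} + 31 \left(16 \cdot 4 - 7\right)} \left(-35 - \left(16 \cdot 4 - 7\right)\right)} = - \frac{2888}{7 \frac{1}{-490 + \left(64 - 7\right)^{2} + 31 \left(64 - 7\right)} \left(-35 - \left(64 - 7\right)\right)} = - \frac{2888}{7 \frac{1}{-490 + 57^{2} + 31 \cdot 57} \left(-35 - 57\right)} = - \frac{2888}{7 \frac{1}{-490 + 3249 + 1767} \left(-35 - 57\right)} = - \frac{2888}{7 \cdot \frac{1}{4526} \left(-92\right)} = - \frac{2888}{- \frac{322}{2263}} = \left(-2888\right) \left(- \frac{2263}{322}\right) = \frac{3267772}{161}$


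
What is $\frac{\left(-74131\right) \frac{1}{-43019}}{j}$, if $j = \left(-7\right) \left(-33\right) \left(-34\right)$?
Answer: $- \frac{74131}{337871226} \approx -0.00021941$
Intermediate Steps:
$j = -7854$ ($j = 231 \left(-34\right) = -7854$)
$\frac{\left(-74131\right) \frac{1}{-43019}}{j} = \frac{\left(-74131\right) \frac{1}{-43019}}{-7854} = \left(-74131\right) \left(- \frac{1}{43019}\right) \left(- \frac{1}{7854}\right) = \frac{74131}{43019} \left(- \frac{1}{7854}\right) = - \frac{74131}{337871226}$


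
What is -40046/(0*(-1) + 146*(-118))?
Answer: 20023/8614 ≈ 2.3245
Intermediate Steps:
-40046/(0*(-1) + 146*(-118)) = -40046/(0 - 17228) = -40046/(-17228) = -40046*(-1/17228) = 20023/8614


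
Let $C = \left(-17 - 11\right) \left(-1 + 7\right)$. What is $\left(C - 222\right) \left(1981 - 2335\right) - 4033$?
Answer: $134027$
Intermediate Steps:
$C = -168$ ($C = \left(-28\right) 6 = -168$)
$\left(C - 222\right) \left(1981 - 2335\right) - 4033 = \left(-168 - 222\right) \left(1981 - 2335\right) - 4033 = \left(-390\right) \left(-354\right) - 4033 = 138060 - 4033 = 134027$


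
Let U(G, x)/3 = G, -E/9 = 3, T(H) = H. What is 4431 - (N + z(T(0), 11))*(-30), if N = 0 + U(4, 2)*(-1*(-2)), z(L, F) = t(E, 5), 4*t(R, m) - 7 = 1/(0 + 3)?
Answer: 5206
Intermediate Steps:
E = -27 (E = -9*3 = -27)
U(G, x) = 3*G
t(R, m) = 11/6 (t(R, m) = 7/4 + 1/(4*(0 + 3)) = 7/4 + (¼)/3 = 7/4 + (¼)*(⅓) = 7/4 + 1/12 = 11/6)
z(L, F) = 11/6
N = 24 (N = 0 + (3*4)*(-1*(-2)) = 0 + 12*2 = 0 + 24 = 24)
4431 - (N + z(T(0), 11))*(-30) = 4431 - (24 + 11/6)*(-30) = 4431 - 155*(-30)/6 = 4431 - 1*(-775) = 4431 + 775 = 5206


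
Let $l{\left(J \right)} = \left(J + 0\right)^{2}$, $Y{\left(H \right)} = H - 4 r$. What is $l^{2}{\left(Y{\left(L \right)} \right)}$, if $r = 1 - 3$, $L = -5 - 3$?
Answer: $0$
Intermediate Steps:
$L = -8$
$r = -2$ ($r = 1 - 3 = -2$)
$Y{\left(H \right)} = 8 + H$ ($Y{\left(H \right)} = H - -8 = H + 8 = 8 + H$)
$l{\left(J \right)} = J^{2}$
$l^{2}{\left(Y{\left(L \right)} \right)} = \left(\left(8 - 8\right)^{2}\right)^{2} = \left(0^{2}\right)^{2} = 0^{2} = 0$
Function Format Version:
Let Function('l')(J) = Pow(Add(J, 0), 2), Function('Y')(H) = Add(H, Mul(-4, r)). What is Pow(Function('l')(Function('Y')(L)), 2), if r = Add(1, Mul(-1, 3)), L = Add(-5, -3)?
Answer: 0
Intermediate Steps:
L = -8
r = -2 (r = Add(1, -3) = -2)
Function('Y')(H) = Add(8, H) (Function('Y')(H) = Add(H, Mul(-4, -2)) = Add(H, 8) = Add(8, H))
Function('l')(J) = Pow(J, 2)
Pow(Function('l')(Function('Y')(L)), 2) = Pow(Pow(Add(8, -8), 2), 2) = Pow(Pow(0, 2), 2) = Pow(0, 2) = 0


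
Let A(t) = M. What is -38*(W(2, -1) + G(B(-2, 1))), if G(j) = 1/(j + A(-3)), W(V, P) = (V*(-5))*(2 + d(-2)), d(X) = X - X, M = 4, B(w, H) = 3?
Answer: 5282/7 ≈ 754.57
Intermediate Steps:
d(X) = 0
A(t) = 4
W(V, P) = -10*V (W(V, P) = (V*(-5))*(2 + 0) = -5*V*2 = -10*V)
G(j) = 1/(4 + j) (G(j) = 1/(j + 4) = 1/(4 + j))
-38*(W(2, -1) + G(B(-2, 1))) = -38*(-10*2 + 1/(4 + 3)) = -38*(-20 + 1/7) = -38*(-20 + ⅐) = -38*(-139/7) = 5282/7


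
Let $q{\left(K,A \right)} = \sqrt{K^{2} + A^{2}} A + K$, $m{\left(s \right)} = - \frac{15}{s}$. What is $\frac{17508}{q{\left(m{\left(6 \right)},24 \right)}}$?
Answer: $\frac{175080}{1341479} + \frac{840384 \sqrt{2329}}{1341479} \approx 30.363$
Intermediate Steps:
$q{\left(K,A \right)} = K + A \sqrt{A^{2} + K^{2}}$ ($q{\left(K,A \right)} = \sqrt{A^{2} + K^{2}} A + K = A \sqrt{A^{2} + K^{2}} + K = K + A \sqrt{A^{2} + K^{2}}$)
$\frac{17508}{q{\left(m{\left(6 \right)},24 \right)}} = \frac{17508}{- \frac{15}{6} + 24 \sqrt{24^{2} + \left(- \frac{15}{6}\right)^{2}}} = \frac{17508}{\left(-15\right) \frac{1}{6} + 24 \sqrt{576 + \left(\left(-15\right) \frac{1}{6}\right)^{2}}} = \frac{17508}{- \frac{5}{2} + 24 \sqrt{576 + \left(- \frac{5}{2}\right)^{2}}} = \frac{17508}{- \frac{5}{2} + 24 \sqrt{576 + \frac{25}{4}}} = \frac{17508}{- \frac{5}{2} + 24 \sqrt{\frac{2329}{4}}} = \frac{17508}{- \frac{5}{2} + 24 \frac{\sqrt{2329}}{2}} = \frac{17508}{- \frac{5}{2} + 12 \sqrt{2329}}$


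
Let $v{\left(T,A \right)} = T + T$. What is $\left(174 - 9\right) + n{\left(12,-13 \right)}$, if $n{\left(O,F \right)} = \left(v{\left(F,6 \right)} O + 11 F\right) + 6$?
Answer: $-284$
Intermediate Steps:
$v{\left(T,A \right)} = 2 T$
$n{\left(O,F \right)} = 6 + 11 F + 2 F O$ ($n{\left(O,F \right)} = \left(2 F O + 11 F\right) + 6 = \left(11 F + 2 F O\right) + 6 = 6 + 11 F + 2 F O$)
$\left(174 - 9\right) + n{\left(12,-13 \right)} = \left(174 - 9\right) + \left(6 + 11 \left(-13\right) + 2 \left(-13\right) 12\right) = 165 - 449 = -284$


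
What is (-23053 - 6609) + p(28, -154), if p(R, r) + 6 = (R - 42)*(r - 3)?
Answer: -27470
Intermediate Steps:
p(R, r) = -6 + (-42 + R)*(-3 + r) (p(R, r) = -6 + (R - 42)*(r - 3) = -6 + (-42 + R)*(-3 + r))
(-23053 - 6609) + p(28, -154) = (-23053 - 6609) + (120 - 42*(-154) - 3*28 + 28*(-154)) = -29662 + (120 + 6468 - 84 - 4312) = -29662 + 2192 = -27470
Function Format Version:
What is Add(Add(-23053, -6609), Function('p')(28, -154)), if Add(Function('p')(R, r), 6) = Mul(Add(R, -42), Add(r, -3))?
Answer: -27470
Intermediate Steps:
Function('p')(R, r) = Add(-6, Mul(Add(-42, R), Add(-3, r))) (Function('p')(R, r) = Add(-6, Mul(Add(R, -42), Add(r, -3))) = Add(-6, Mul(Add(-42, R), Add(-3, r))))
Add(Add(-23053, -6609), Function('p')(28, -154)) = Add(Add(-23053, -6609), Add(120, Mul(-42, -154), Mul(-3, 28), Mul(28, -154))) = Add(-29662, Add(120, 6468, -84, -4312)) = Add(-29662, 2192) = -27470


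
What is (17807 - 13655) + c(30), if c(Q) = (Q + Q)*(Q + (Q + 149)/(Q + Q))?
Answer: 6131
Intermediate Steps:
c(Q) = 2*Q*(Q + (149 + Q)/(2*Q)) (c(Q) = (2*Q)*(Q + (149 + Q)/((2*Q))) = (2*Q)*(Q + (149 + Q)*(1/(2*Q))) = (2*Q)*(Q + (149 + Q)/(2*Q)) = 2*Q*(Q + (149 + Q)/(2*Q)))
(17807 - 13655) + c(30) = (17807 - 13655) + (149 + 30 + 2*30**2) = 4152 + (149 + 30 + 2*900) = 4152 + (149 + 30 + 1800) = 4152 + 1979 = 6131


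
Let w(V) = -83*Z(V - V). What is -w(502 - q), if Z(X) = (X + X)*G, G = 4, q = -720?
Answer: 0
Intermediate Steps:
Z(X) = 8*X (Z(X) = (X + X)*4 = (2*X)*4 = 8*X)
w(V) = 0 (w(V) = -664*(V - V) = -664*0 = -83*0 = 0)
-w(502 - q) = -1*0 = 0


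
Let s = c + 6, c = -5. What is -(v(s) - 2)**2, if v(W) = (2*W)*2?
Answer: -4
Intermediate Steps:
s = 1 (s = -5 + 6 = 1)
v(W) = 4*W
-(v(s) - 2)**2 = -(4*1 - 2)**2 = -(4 - 2)**2 = -1*2**2 = -1*4 = -4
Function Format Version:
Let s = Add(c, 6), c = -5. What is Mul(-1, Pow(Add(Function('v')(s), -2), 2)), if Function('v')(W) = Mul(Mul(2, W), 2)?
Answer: -4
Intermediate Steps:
s = 1 (s = Add(-5, 6) = 1)
Function('v')(W) = Mul(4, W)
Mul(-1, Pow(Add(Function('v')(s), -2), 2)) = Mul(-1, Pow(Add(Mul(4, 1), -2), 2)) = Mul(-1, Pow(Add(4, -2), 2)) = Mul(-1, Pow(2, 2)) = Mul(-1, 4) = -4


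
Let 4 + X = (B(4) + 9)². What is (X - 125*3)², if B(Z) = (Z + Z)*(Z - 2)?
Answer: 60516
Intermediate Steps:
B(Z) = 2*Z*(-2 + Z) (B(Z) = (2*Z)*(-2 + Z) = 2*Z*(-2 + Z))
X = 621 (X = -4 + (2*4*(-2 + 4) + 9)² = -4 + (2*4*2 + 9)² = -4 + (16 + 9)² = -4 + 25² = -4 + 625 = 621)
(X - 125*3)² = (621 - 125*3)² = (621 - 375)² = 246² = 60516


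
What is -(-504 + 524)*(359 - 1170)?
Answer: 16220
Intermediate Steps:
-(-504 + 524)*(359 - 1170) = -20*(-811) = -1*(-16220) = 16220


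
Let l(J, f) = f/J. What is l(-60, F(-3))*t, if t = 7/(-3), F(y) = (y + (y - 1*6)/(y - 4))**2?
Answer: 4/35 ≈ 0.11429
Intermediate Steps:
F(y) = (y + (-6 + y)/(-4 + y))**2 (F(y) = (y + (y - 6)/(-4 + y))**2 = (y + (-6 + y)/(-4 + y))**2)
t = -7/3 (t = 7*(-1/3) = -7/3 ≈ -2.3333)
l(-60, F(-3))*t = (((6 - 1*(-3)**2 + 3*(-3))**2/(-4 - 3)**2)/(-60))*(-7/3) = (((6 - 1*9 - 9)**2/(-7)**2)*(-1/60))*(-7/3) = (((6 - 9 - 9)**2/49)*(-1/60))*(-7/3) = (((1/49)*(-12)**2)*(-1/60))*(-7/3) = (((1/49)*144)*(-1/60))*(-7/3) = ((144/49)*(-1/60))*(-7/3) = -12/245*(-7/3) = 4/35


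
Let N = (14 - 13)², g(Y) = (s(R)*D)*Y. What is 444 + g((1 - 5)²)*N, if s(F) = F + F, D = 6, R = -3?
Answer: -132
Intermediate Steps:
s(F) = 2*F
g(Y) = -36*Y (g(Y) = ((2*(-3))*6)*Y = (-6*6)*Y = -36*Y)
N = 1 (N = 1² = 1)
444 + g((1 - 5)²)*N = 444 - 36*(1 - 5)²*1 = 444 - 36*(-4)²*1 = 444 - 36*16*1 = 444 - 576*1 = 444 - 576 = -132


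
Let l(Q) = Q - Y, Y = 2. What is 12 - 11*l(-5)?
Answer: 89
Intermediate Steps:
l(Q) = -2 + Q (l(Q) = Q - 1*2 = Q - 2 = -2 + Q)
12 - 11*l(-5) = 12 - 11*(-2 - 5) = 12 - 11*(-7) = 12 + 77 = 89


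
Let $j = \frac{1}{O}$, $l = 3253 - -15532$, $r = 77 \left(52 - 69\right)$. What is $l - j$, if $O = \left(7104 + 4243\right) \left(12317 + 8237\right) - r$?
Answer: $\frac{4381179470394}{233227547} \approx 18785.0$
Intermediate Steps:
$r = -1309$ ($r = 77 \left(-17\right) = -1309$)
$O = 233227547$ ($O = \left(7104 + 4243\right) \left(12317 + 8237\right) - -1309 = 11347 \cdot 20554 + 1309 = 233226238 + 1309 = 233227547$)
$l = 18785$ ($l = 3253 + 15532 = 18785$)
$j = \frac{1}{233227547} \approx 4.2877 \cdot 10^{-9}$
$l - j = 18785 - \frac{1}{233227547} = \frac{4381179470394}{233227547}$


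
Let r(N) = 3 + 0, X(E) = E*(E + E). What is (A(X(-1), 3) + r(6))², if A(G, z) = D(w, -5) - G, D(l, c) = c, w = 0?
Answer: 16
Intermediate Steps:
X(E) = 2*E² (X(E) = E*(2*E) = 2*E²)
A(G, z) = -5 - G
r(N) = 3
(A(X(-1), 3) + r(6))² = ((-5 - 2*(-1)²) + 3)² = ((-5 - 2) + 3)² = (-7 + 3)² = (-4)² = 16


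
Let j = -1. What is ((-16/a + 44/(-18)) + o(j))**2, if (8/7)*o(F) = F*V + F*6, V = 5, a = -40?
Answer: 17648401/129600 ≈ 136.18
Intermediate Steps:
o(F) = 77*F/8 (o(F) = 7*(F*5 + F*6)/8 = 7*(5*F + 6*F)/8 = 7*(11*F)/8 = 77*F/8)
((-16/a + 44/(-18)) + o(j))**2 = ((-16/(-40) + 44/(-18)) + (77/8)*(-1))**2 = ((-16*(-1/40) + 44*(-1/18)) - 77/8)**2 = ((2/5 - 22/9) - 77/8)**2 = (-92/45 - 77/8)**2 = (-4201/360)**2 = 17648401/129600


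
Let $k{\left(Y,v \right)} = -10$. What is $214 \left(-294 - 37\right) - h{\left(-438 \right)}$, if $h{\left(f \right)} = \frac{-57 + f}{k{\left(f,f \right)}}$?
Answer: $- \frac{141767}{2} \approx -70884.0$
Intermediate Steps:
$h{\left(f \right)} = \frac{57}{10} - \frac{f}{10}$ ($h{\left(f \right)} = \frac{-57 + f}{-10} = \left(-57 + f\right) \left(- \frac{1}{10}\right) = \frac{57}{10} - \frac{f}{10}$)
$214 \left(-294 - 37\right) - h{\left(-438 \right)} = 214 \left(-294 - 37\right) - \left(\frac{57}{10} - - \frac{219}{5}\right) = 214 \left(-331\right) - \left(\frac{57}{10} + \frac{219}{5}\right) = -70834 - \frac{99}{2} = - \frac{141767}{2}$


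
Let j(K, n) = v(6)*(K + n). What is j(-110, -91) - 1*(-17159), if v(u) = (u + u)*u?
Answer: 2687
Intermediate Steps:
v(u) = 2*u**2 (v(u) = (2*u)*u = 2*u**2)
j(K, n) = 72*K + 72*n (j(K, n) = (2*6**2)*(K + n) = (2*36)*(K + n) = 72*(K + n) = 72*K + 72*n)
j(-110, -91) - 1*(-17159) = (72*(-110) + 72*(-91)) - 1*(-17159) = (-7920 - 6552) + 17159 = -14472 + 17159 = 2687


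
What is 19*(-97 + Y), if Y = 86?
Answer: -209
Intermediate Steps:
19*(-97 + Y) = 19*(-97 + 86) = 19*(-11) = -209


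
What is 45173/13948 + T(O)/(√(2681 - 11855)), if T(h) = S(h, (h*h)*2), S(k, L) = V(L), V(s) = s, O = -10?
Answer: 45173/13948 - 100*I*√9174/4587 ≈ 3.2387 - 2.0881*I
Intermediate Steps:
S(k, L) = L
T(h) = 2*h² (T(h) = (h*h)*2 = h²*2 = 2*h²)
45173/13948 + T(O)/(√(2681 - 11855)) = 45173/13948 + (2*(-10)²)/(√(2681 - 11855)) = 45173*(1/13948) + (2*100)/(√(-9174)) = 45173/13948 + 200/((I*√9174)) = 45173/13948 + 200*(-I*√9174/9174) = 45173/13948 - 100*I*√9174/4587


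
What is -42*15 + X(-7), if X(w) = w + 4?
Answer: -633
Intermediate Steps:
X(w) = 4 + w
-42*15 + X(-7) = -42*15 + (4 - 7) = -630 - 3 = -633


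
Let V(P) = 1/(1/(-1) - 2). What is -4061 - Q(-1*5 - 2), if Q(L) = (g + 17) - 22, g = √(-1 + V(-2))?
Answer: -4056 - 2*I*√3/3 ≈ -4056.0 - 1.1547*I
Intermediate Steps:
V(P) = -⅓ (V(P) = 1/(1*(-1) - 2) = 1/(-1 - 2) = 1/(-3) = -⅓)
g = 2*I*√3/3 (g = √(-1 - ⅓) = √(-4/3) = 2*I*√3/3 ≈ 1.1547*I)
Q(L) = -5 + 2*I*√3/3 (Q(L) = (2*I*√3/3 + 17) - 22 = (17 + 2*I*√3/3) - 22 = -5 + 2*I*√3/3)
-4061 - Q(-1*5 - 2) = -4061 - (-5 + 2*I*√3/3) = -4061 + (5 - 2*I*√3/3) = -4056 - 2*I*√3/3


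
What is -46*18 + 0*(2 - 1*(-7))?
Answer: -828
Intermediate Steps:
-46*18 + 0*(2 - 1*(-7)) = -828 + 0*(2 + 7) = -828 + 0*9 = -828 + 0 = -828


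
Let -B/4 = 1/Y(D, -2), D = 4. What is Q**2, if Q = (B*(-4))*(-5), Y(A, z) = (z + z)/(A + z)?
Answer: 1600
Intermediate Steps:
Y(A, z) = 2*z/(A + z) (Y(A, z) = (2*z)/(A + z) = 2*z/(A + z))
B = 2 (B = -4/(2*(-2)/(4 - 2)) = -4/(2*(-2)/2) = -4/(2*(-2)*(1/2)) = -4/(-2) = -4*(-1/2) = 2)
Q = 40 (Q = (2*(-4))*(-5) = -8*(-5) = 40)
Q**2 = 40**2 = 1600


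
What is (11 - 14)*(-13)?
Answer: 39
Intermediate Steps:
(11 - 14)*(-13) = -3*(-13) = 39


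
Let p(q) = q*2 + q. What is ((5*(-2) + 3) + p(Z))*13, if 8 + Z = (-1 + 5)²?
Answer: 221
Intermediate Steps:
Z = 8 (Z = -8 + (-1 + 5)² = -8 + 4² = -8 + 16 = 8)
p(q) = 3*q (p(q) = 2*q + q = 3*q)
((5*(-2) + 3) + p(Z))*13 = ((5*(-2) + 3) + 3*8)*13 = ((-10 + 3) + 24)*13 = (-7 + 24)*13 = 17*13 = 221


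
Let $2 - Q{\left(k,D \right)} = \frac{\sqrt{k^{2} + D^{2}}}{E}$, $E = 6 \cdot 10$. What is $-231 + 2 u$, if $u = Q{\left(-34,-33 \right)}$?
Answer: $-227 - \frac{\sqrt{2245}}{30} \approx -228.58$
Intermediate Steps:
$E = 60$
$Q{\left(k,D \right)} = 2 - \frac{\sqrt{D^{2} + k^{2}}}{60}$ ($Q{\left(k,D \right)} = 2 - \frac{\sqrt{k^{2} + D^{2}}}{60} = 2 - \sqrt{D^{2} + k^{2}} \cdot \frac{1}{60} = 2 - \frac{\sqrt{D^{2} + k^{2}}}{60}$)
$u = 2 - \frac{\sqrt{2245}}{60}$ ($u = 2 - \frac{\sqrt{\left(-33\right)^{2} + \left(-34\right)^{2}}}{60} = 2 - \frac{\sqrt{1089 + 1156}}{60} = 2 - \frac{\sqrt{2245}}{60} \approx 1.2103$)
$-231 + 2 u = -231 + 2 \left(2 - \frac{\sqrt{2245}}{60}\right) = -231 + \left(4 - \frac{\sqrt{2245}}{30}\right) = -227 - \frac{\sqrt{2245}}{30}$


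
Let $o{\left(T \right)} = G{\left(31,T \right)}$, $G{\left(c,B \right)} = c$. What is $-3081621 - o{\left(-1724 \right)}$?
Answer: $-3081652$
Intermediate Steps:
$o{\left(T \right)} = 31$
$-3081621 - o{\left(-1724 \right)} = -3081621 - 31 = -3081652$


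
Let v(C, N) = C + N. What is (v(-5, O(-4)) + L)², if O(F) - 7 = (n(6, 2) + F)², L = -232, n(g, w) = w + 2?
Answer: 52900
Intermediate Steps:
n(g, w) = 2 + w
O(F) = 7 + (4 + F)² (O(F) = 7 + ((2 + 2) + F)² = 7 + (4 + F)²)
(v(-5, O(-4)) + L)² = ((-5 + (7 + (4 - 4)²)) - 232)² = ((-5 + (7 + 0²)) - 232)² = ((-5 + (7 + 0)) - 232)² = ((-5 + 7) - 232)² = (2 - 232)² = (-230)² = 52900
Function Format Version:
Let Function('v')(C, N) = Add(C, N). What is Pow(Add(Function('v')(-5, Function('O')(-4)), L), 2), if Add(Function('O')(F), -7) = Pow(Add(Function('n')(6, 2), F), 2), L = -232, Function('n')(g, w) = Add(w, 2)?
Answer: 52900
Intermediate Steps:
Function('n')(g, w) = Add(2, w)
Function('O')(F) = Add(7, Pow(Add(4, F), 2)) (Function('O')(F) = Add(7, Pow(Add(Add(2, 2), F), 2)) = Add(7, Pow(Add(4, F), 2)))
Pow(Add(Function('v')(-5, Function('O')(-4)), L), 2) = Pow(Add(Add(-5, Add(7, Pow(Add(4, -4), 2))), -232), 2) = Pow(Add(Add(-5, Add(7, Pow(0, 2))), -232), 2) = Pow(Add(Add(-5, Add(7, 0)), -232), 2) = Pow(Add(Add(-5, 7), -232), 2) = Pow(Add(2, -232), 2) = Pow(-230, 2) = 52900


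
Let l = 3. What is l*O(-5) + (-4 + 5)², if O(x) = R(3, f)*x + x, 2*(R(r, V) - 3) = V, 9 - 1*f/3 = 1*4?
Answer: -343/2 ≈ -171.50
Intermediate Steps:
f = 15 (f = 27 - 3*4 = 27 - 12 = 15)
R(r, V) = 3 + V/2
O(x) = 23*x/2 (O(x) = (3 + (½)*15)*x + x = (3 + 15/2)*x + x = 21*x/2 + x = 23*x/2)
l*O(-5) + (-4 + 5)² = 3*((23/2)*(-5)) + (-4 + 5)² = 3*(-115/2) + 1² = -345/2 + 1 = -343/2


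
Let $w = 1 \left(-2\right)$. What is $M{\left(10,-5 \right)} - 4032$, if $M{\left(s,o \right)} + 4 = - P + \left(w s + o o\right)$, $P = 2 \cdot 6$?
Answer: $-4043$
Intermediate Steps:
$P = 12$
$w = -2$
$M{\left(s,o \right)} = -16 + o^{2} - 2 s$ ($M{\left(s,o \right)} = -4 - \left(12 + 2 s - o o\right) = -4 - \left(12 - o^{2} + 2 s\right) = -16 + o^{2} - 2 s$)
$M{\left(10,-5 \right)} - 4032 = \left(-16 + \left(-5\right)^{2} - 20\right) - 4032 = \left(-16 + 25 - 20\right) - 4032 = -11 - 4032 = -4043$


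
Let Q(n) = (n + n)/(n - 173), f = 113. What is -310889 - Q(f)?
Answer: -9326557/30 ≈ -3.1089e+5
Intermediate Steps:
Q(n) = 2*n/(-173 + n) (Q(n) = (2*n)/(-173 + n) = 2*n/(-173 + n))
-310889 - Q(f) = -310889 - 2*113/(-173 + 113) = -310889 - 2*113/(-60) = -310889 - 2*113*(-1)/60 = -310889 - 1*(-113/30) = -310889 + 113/30 = -9326557/30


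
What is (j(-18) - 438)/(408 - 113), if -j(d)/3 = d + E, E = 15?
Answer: -429/295 ≈ -1.4542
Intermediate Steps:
j(d) = -45 - 3*d (j(d) = -3*(d + 15) = -3*(15 + d) = -45 - 3*d)
(j(-18) - 438)/(408 - 113) = ((-45 - 3*(-18)) - 438)/(408 - 113) = ((-45 + 54) - 438)/295 = (9 - 438)*(1/295) = -429*1/295 = -429/295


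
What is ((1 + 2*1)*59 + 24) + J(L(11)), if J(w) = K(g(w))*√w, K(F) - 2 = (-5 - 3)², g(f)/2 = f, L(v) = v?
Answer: 201 + 66*√11 ≈ 419.90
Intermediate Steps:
g(f) = 2*f
K(F) = 66 (K(F) = 2 + (-5 - 3)² = 2 + (-8)² = 2 + 64 = 66)
J(w) = 66*√w
((1 + 2*1)*59 + 24) + J(L(11)) = ((1 + 2*1)*59 + 24) + 66*√11 = ((1 + 2)*59 + 24) + 66*√11 = (3*59 + 24) + 66*√11 = (177 + 24) + 66*√11 = 201 + 66*√11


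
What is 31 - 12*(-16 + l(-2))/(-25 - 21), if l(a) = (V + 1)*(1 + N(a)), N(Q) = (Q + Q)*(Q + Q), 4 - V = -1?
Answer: 1229/23 ≈ 53.435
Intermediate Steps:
V = 5 (V = 4 - 1*(-1) = 4 + 1 = 5)
N(Q) = 4*Q² (N(Q) = (2*Q)*(2*Q) = 4*Q²)
l(a) = 6 + 24*a² (l(a) = (5 + 1)*(1 + 4*a²) = 6*(1 + 4*a²) = 6 + 24*a²)
31 - 12*(-16 + l(-2))/(-25 - 21) = 31 - 12*(-16 + (6 + 24*(-2)²))/(-25 - 21) = 31 - 12*(-16 + (6 + 24*4))/(-46) = 31 - 12*(-16 + (6 + 96))*(-1)/46 = 31 - 12*(-16 + 102)*(-1)/46 = 31 - 1032*(-1)/46 = 31 - 12*(-43/23) = 31 + 516/23 = 1229/23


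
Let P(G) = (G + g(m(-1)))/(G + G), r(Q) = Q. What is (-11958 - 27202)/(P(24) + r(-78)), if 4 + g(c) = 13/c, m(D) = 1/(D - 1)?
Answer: 62656/125 ≈ 501.25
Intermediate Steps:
m(D) = 1/(-1 + D)
g(c) = -4 + 13/c
P(G) = (-30 + G)/(2*G) (P(G) = (G + (-4 + 13/(1/(-1 - 1))))/(G + G) = (G + (-4 + 13/(1/(-2))))/((2*G)) = (G + (-4 + 13/(-½)))*(1/(2*G)) = (G + (-4 + 13*(-2)))*(1/(2*G)) = (G + (-4 - 26))*(1/(2*G)) = (G - 30)*(1/(2*G)) = (-30 + G)*(1/(2*G)) = (-30 + G)/(2*G))
(-11958 - 27202)/(P(24) + r(-78)) = (-11958 - 27202)/((½)*(-30 + 24)/24 - 78) = -39160/((½)*(1/24)*(-6) - 78) = -39160/(-⅛ - 78) = -39160/(-625/8) = -39160*(-8/625) = 62656/125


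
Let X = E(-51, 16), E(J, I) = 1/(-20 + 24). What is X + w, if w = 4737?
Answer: 18949/4 ≈ 4737.3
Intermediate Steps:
E(J, I) = ¼ (E(J, I) = 1/4 = ¼)
X = ¼ ≈ 0.25000
X + w = ¼ + 4737 = 18949/4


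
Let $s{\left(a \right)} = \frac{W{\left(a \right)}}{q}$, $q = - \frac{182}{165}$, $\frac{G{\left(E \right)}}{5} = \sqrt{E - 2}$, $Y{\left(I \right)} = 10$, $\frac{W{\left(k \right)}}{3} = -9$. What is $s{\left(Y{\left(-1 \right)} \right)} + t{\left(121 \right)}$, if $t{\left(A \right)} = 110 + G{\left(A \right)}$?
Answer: $\frac{24475}{182} + 5 \sqrt{119} \approx 189.02$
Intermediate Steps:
$W{\left(k \right)} = -27$ ($W{\left(k \right)} = 3 \left(-9\right) = -27$)
$G{\left(E \right)} = 5 \sqrt{-2 + E}$ ($G{\left(E \right)} = 5 \sqrt{E - 2} = 5 \sqrt{-2 + E}$)
$q = - \frac{182}{165}$ ($q = \left(-182\right) \frac{1}{165} = - \frac{182}{165} \approx -1.103$)
$s{\left(a \right)} = \frac{4455}{182}$ ($s{\left(a \right)} = - \frac{27}{- \frac{182}{165}} = \left(-27\right) \left(- \frac{165}{182}\right) = \frac{4455}{182}$)
$t{\left(A \right)} = 110 + 5 \sqrt{-2 + A}$
$s{\left(Y{\left(-1 \right)} \right)} + t{\left(121 \right)} = \frac{4455}{182} + \left(110 + 5 \sqrt{-2 + 121}\right) = \frac{4455}{182} + \left(110 + 5 \sqrt{119}\right) = \frac{24475}{182} + 5 \sqrt{119}$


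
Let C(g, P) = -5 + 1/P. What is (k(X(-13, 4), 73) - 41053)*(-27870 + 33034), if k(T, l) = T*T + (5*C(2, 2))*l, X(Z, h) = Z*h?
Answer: -206516106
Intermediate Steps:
k(T, l) = T² - 45*l/2 (k(T, l) = T*T + (5*(-5 + 1/2))*l = T² + (5*(-5 + ½))*l = T² + (5*(-9/2))*l = T² - 45*l/2)
(k(X(-13, 4), 73) - 41053)*(-27870 + 33034) = (((-13*4)² - 45/2*73) - 41053)*(-27870 + 33034) = (((-52)² - 3285/2) - 41053)*5164 = ((2704 - 3285/2) - 41053)*5164 = (2123/2 - 41053)*5164 = -79983/2*5164 = -206516106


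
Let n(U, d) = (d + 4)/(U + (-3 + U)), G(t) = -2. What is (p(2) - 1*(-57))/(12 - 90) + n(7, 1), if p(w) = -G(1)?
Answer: -259/858 ≈ -0.30186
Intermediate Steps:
p(w) = 2 (p(w) = -1*(-2) = 2)
n(U, d) = (4 + d)/(-3 + 2*U)
(p(2) - 1*(-57))/(12 - 90) + n(7, 1) = (2 - 1*(-57))/(12 - 90) + (4 + 1)/(-3 + 2*7) = (2 + 57)/(-78) + 5/(-3 + 14) = 59*(-1/78) + 5/11 = -59/78 + (1/11)*5 = -59/78 + 5/11 = -259/858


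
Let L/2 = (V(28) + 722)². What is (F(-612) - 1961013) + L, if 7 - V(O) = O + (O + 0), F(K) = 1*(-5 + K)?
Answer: -1055772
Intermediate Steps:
F(K) = -5 + K
V(O) = 7 - 2*O (V(O) = 7 - (O + (O + 0)) = 7 - (O + O) = 7 - 2*O)
L = 905858 (L = 2*((7 - 2*28) + 722)² = 2*((7 - 56) + 722)² = 2*(-49 + 722)² = 2*673² = 2*452929 = 905858)
(F(-612) - 1961013) + L = ((-5 - 612) - 1961013) + 905858 = (-617 - 1961013) + 905858 = -1961630 + 905858 = -1055772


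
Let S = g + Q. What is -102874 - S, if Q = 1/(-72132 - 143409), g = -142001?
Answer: 8433472708/215541 ≈ 39127.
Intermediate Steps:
Q = -1/215541 (Q = 1/(-215541) = -1/215541 ≈ -4.6395e-6)
S = -30607037542/215541 (S = -142001 - 1/215541 = -30607037542/215541 ≈ -1.4200e+5)
-102874 - S = -102874 - 1*(-30607037542/215541) = -102874 + 30607037542/215541 = 8433472708/215541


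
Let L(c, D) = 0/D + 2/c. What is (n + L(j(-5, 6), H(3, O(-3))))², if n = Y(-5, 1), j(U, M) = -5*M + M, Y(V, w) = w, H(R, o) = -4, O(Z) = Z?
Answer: 121/144 ≈ 0.84028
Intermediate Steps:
j(U, M) = -4*M
n = 1
L(c, D) = 2/c (L(c, D) = 0 + 2/c = 2/c)
(n + L(j(-5, 6), H(3, O(-3))))² = (1 + 2/((-4*6)))² = (1 + 2/(-24))² = (1 + 2*(-1/24))² = (1 - 1/12)² = (11/12)² = 121/144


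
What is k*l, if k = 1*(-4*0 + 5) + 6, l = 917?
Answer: 10087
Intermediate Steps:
k = 11 (k = 1*(0 + 5) + 6 = 1*5 + 6 = 5 + 6 = 11)
k*l = 11*917 = 10087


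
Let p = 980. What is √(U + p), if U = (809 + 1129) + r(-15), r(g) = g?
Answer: √2903 ≈ 53.880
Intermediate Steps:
U = 1923 (U = (809 + 1129) - 15 = 1938 - 15 = 1923)
√(U + p) = √(1923 + 980) = √2903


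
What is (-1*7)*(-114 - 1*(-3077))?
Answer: -20741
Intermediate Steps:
(-1*7)*(-114 - 1*(-3077)) = -7*(-114 + 3077) = -7*2963 = -20741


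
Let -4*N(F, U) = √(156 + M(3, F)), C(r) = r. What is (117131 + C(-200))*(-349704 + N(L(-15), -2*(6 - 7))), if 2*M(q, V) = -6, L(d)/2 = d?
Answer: -40891238424 - 350793*√17/4 ≈ -4.0892e+10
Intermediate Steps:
L(d) = 2*d
M(q, V) = -3 (M(q, V) = (½)*(-6) = -3)
N(F, U) = -3*√17/4 (N(F, U) = -√(156 - 3)/4 = -3*√17/4)
(117131 + C(-200))*(-349704 + N(L(-15), -2*(6 - 7))) = (117131 - 200)*(-349704 - 3*√17/4) = 116931*(-349704 - 3*√17/4) = -40891238424 - 350793*√17/4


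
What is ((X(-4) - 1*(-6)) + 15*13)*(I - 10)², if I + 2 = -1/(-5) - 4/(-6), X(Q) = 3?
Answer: 1896452/75 ≈ 25286.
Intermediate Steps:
I = -17/15 (I = -2 + (-1/(-5) - 4/(-6)) = -2 + (-1*(-⅕) - 4*(-⅙)) = -2 + (⅕ + ⅔) = -2 + 13/15 = -17/15 ≈ -1.1333)
((X(-4) - 1*(-6)) + 15*13)*(I - 10)² = ((3 - 1*(-6)) + 15*13)*(-17/15 - 10)² = ((3 + 6) + 195)*(-167/15)² = (9 + 195)*(27889/225) = 204*(27889/225) = 1896452/75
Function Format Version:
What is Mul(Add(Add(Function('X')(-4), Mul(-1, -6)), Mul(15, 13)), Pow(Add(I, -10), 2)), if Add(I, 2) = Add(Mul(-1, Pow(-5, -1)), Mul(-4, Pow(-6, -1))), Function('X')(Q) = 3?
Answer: Rational(1896452, 75) ≈ 25286.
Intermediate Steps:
I = Rational(-17, 15) (I = Add(-2, Add(Mul(-1, Pow(-5, -1)), Mul(-4, Pow(-6, -1)))) = Add(-2, Add(Mul(-1, Rational(-1, 5)), Mul(-4, Rational(-1, 6)))) = Add(-2, Add(Rational(1, 5), Rational(2, 3))) = Add(-2, Rational(13, 15)) = Rational(-17, 15) ≈ -1.1333)
Mul(Add(Add(Function('X')(-4), Mul(-1, -6)), Mul(15, 13)), Pow(Add(I, -10), 2)) = Mul(Add(Add(3, Mul(-1, -6)), Mul(15, 13)), Pow(Add(Rational(-17, 15), -10), 2)) = Mul(Add(Add(3, 6), 195), Pow(Rational(-167, 15), 2)) = Mul(Add(9, 195), Rational(27889, 225)) = Mul(204, Rational(27889, 225)) = Rational(1896452, 75)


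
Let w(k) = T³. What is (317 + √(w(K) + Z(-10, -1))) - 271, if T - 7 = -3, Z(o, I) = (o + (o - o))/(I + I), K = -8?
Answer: 46 + √69 ≈ 54.307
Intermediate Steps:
Z(o, I) = o/(2*I) (Z(o, I) = (o + 0)/((2*I)) = o*(1/(2*I)) = o/(2*I))
T = 4 (T = 7 - 3 = 4)
w(k) = 64 (w(k) = 4³ = 64)
(317 + √(w(K) + Z(-10, -1))) - 271 = (317 + √(64 + (½)*(-10)/(-1))) - 271 = (317 + √(64 + (½)*(-10)*(-1))) - 271 = (317 + √(64 + 5)) - 271 = (317 + √69) - 271 = 46 + √69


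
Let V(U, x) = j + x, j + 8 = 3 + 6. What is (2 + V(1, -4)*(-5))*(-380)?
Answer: -6460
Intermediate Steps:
j = 1 (j = -8 + (3 + 6) = -8 + 9 = 1)
V(U, x) = 1 + x
(2 + V(1, -4)*(-5))*(-380) = (2 + (1 - 4)*(-5))*(-380) = (2 - 3*(-5))*(-380) = (2 + 15)*(-380) = 17*(-380) = -6460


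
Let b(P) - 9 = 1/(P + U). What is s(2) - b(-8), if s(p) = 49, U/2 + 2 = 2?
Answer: 321/8 ≈ 40.125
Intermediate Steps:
U = 0 (U = -4 + 2*2 = -4 + 4 = 0)
b(P) = 9 + 1/P (b(P) = 9 + 1/(P + 0) = 9 + 1/P)
s(2) - b(-8) = 49 - (9 + 1/(-8)) = 49 - (9 - ⅛) = 49 - 1*71/8 = 49 - 71/8 = 321/8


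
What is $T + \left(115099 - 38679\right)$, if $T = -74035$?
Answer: $2385$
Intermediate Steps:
$T + \left(115099 - 38679\right) = -74035 + \left(115099 - 38679\right) = -74035 + 76420 = 2385$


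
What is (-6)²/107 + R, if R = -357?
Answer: -38163/107 ≈ -356.66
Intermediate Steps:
(-6)²/107 + R = (-6)²/107 - 357 = 36*(1/107) - 357 = 36/107 - 357 = -38163/107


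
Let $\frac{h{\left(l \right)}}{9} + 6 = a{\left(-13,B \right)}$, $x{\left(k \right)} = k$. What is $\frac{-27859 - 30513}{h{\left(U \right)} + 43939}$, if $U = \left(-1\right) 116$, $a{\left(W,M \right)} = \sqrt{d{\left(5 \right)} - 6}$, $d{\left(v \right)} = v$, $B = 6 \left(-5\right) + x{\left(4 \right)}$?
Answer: $- \frac{1280827610}{962946653} + \frac{262674 i}{962946653} \approx -1.3301 + 0.00027278 i$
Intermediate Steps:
$B = -26$ ($B = 6 \left(-5\right) + 4 = -30 + 4 = -26$)
$a{\left(W,M \right)} = i$ ($a{\left(W,M \right)} = \sqrt{5 - 6} = \sqrt{-1} = i$)
$U = -116$
$h{\left(l \right)} = -54 + 9 i$
$\frac{-27859 - 30513}{h{\left(U \right)} + 43939} = \frac{-27859 - 30513}{\left(-54 + 9 i\right) + 43939} = - \frac{58372}{43885 + 9 i} = - 58372 \frac{43885 - 9 i}{1925893306} = - \frac{29186 \left(43885 - 9 i\right)}{962946653}$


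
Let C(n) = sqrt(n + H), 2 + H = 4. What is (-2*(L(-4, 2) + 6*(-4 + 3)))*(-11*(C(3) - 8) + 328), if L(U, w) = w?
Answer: 3328 - 88*sqrt(5) ≈ 3131.2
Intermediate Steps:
H = 2 (H = -2 + 4 = 2)
C(n) = sqrt(2 + n) (C(n) = sqrt(n + 2) = sqrt(2 + n))
(-2*(L(-4, 2) + 6*(-4 + 3)))*(-11*(C(3) - 8) + 328) = (-2*(2 + 6*(-4 + 3)))*(-11*(sqrt(2 + 3) - 8) + 328) = (-2*(2 + 6*(-1)))*(-11*(sqrt(5) - 8) + 328) = (-2*(2 - 6))*(-11*(-8 + sqrt(5)) + 328) = (-2*(-4))*((88 - 11*sqrt(5)) + 328) = 8*(416 - 11*sqrt(5)) = 3328 - 88*sqrt(5)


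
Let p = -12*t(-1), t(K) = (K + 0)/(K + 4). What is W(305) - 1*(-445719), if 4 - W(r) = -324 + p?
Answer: 446043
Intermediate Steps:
t(K) = K/(4 + K)
p = 4 (p = -(-12)/(4 - 1) = -(-12)/3 = -12*(-⅓) = 4)
W(r) = 324 (W(r) = 4 - (-324 + 4) = 4 - 1*(-320) = 4 + 320 = 324)
W(305) - 1*(-445719) = 324 - 1*(-445719) = 324 + 445719 = 446043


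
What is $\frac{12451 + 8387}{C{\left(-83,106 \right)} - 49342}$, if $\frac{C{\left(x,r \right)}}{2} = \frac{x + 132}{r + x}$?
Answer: $- \frac{79879}{189128} \approx -0.42235$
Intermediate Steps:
$C{\left(x,r \right)} = \frac{2 \left(132 + x\right)}{r + x}$ ($C{\left(x,r \right)} = 2 \frac{x + 132}{r + x} = 2 \frac{132 + x}{r + x} = \frac{2 \left(132 + x\right)}{r + x}$)
$\frac{12451 + 8387}{C{\left(-83,106 \right)} - 49342} = \frac{12451 + 8387}{\frac{2 \left(132 - 83\right)}{106 - 83} - 49342} = \frac{20838}{2 \cdot \frac{1}{23} \cdot 49 - 49342} = \frac{20838}{\frac{98}{23} - 49342} = \frac{20838}{- \frac{1134768}{23}} = 20838 \left(- \frac{23}{1134768}\right) = - \frac{79879}{189128}$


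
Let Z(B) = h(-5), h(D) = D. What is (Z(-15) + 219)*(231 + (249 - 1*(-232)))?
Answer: 152368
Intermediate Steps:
Z(B) = -5
(Z(-15) + 219)*(231 + (249 - 1*(-232))) = (-5 + 219)*(231 + (249 - 1*(-232))) = 214*(231 + (249 + 232)) = 214*(231 + 481) = 214*712 = 152368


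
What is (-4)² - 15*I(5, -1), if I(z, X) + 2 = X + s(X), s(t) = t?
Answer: 76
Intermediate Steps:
I(z, X) = -2 + 2*X (I(z, X) = -2 + (X + X) = -2 + 2*X)
(-4)² - 15*I(5, -1) = (-4)² - 15*(-2 + 2*(-1)) = 16 - 15*(-2 - 2) = 16 - 15*(-4) = 16 - 5*(-12) = 16 + 60 = 76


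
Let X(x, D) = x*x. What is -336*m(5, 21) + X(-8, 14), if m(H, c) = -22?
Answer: 7456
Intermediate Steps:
X(x, D) = x²
-336*m(5, 21) + X(-8, 14) = -336*(-22) + (-8)² = 7392 + 64 = 7456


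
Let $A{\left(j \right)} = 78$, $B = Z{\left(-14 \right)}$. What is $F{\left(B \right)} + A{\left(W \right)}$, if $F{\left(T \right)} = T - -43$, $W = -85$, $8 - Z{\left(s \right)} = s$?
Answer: $143$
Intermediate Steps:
$Z{\left(s \right)} = 8 - s$
$B = 22$ ($B = 8 - -14 = 8 + 14 = 22$)
$F{\left(T \right)} = 43 + T$ ($F{\left(T \right)} = T + 43 = 43 + T$)
$F{\left(B \right)} + A{\left(W \right)} = \left(43 + 22\right) + 78 = 65 + 78 = 143$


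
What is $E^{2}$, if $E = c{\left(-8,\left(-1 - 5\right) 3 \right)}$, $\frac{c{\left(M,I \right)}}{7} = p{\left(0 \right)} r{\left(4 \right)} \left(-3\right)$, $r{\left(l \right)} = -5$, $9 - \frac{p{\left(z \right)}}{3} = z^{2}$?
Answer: $8037225$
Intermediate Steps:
$p{\left(z \right)} = 27 - 3 z^{2}$
$c{\left(M,I \right)} = 2835$ ($c{\left(M,I \right)} = 7 \left(27 - 3 \cdot 0^{2}\right) \left(-5\right) \left(-3\right) = 7 \left(27 - 0\right) \left(-5\right) \left(-3\right) = 7 \left(27 + 0\right) \left(-5\right) \left(-3\right) = 7 \cdot 27 \left(-5\right) \left(-3\right) = 7 \left(\left(-135\right) \left(-3\right)\right) = 7 \cdot 405 = 2835$)
$E = 2835$
$E^{2} = 2835^{2} = 8037225$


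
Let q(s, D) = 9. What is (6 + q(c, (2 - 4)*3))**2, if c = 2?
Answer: 225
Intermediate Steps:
(6 + q(c, (2 - 4)*3))**2 = (6 + 9)**2 = 15**2 = 225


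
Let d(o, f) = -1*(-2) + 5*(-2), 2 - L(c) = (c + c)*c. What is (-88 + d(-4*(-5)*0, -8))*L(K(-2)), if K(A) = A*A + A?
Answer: 576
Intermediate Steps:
K(A) = A + A² (K(A) = A² + A = A + A²)
L(c) = 2 - 2*c² (L(c) = 2 - (c + c)*c = 2 - 2*c*c = 2 - 2*c²)
d(o, f) = -8 (d(o, f) = 2 - 10 = -8)
(-88 + d(-4*(-5)*0, -8))*L(K(-2)) = (-88 - 8)*(2 - 2*4*(1 - 2)²) = -96*(2 - 2*(-2*(-1))²) = -96*(2 - 2*2²) = -96*(2 - 2*4) = -96*(2 - 8) = -96*(-6) = 576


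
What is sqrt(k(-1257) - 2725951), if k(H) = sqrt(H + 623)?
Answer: sqrt(-2725951 + I*sqrt(634)) ≈ 0.008 + 1651.0*I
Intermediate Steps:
k(H) = sqrt(623 + H)
sqrt(k(-1257) - 2725951) = sqrt(sqrt(623 - 1257) - 2725951) = sqrt(sqrt(-634) - 2725951) = sqrt(I*sqrt(634) - 2725951) = sqrt(-2725951 + I*sqrt(634))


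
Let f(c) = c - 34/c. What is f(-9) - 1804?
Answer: -16283/9 ≈ -1809.2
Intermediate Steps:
f(-9) - 1804 = (-9 - 34/(-9)) - 1804 = (-9 - 34*(-⅑)) - 1804 = (-9 + 34/9) - 1804 = -47/9 - 1804 = -16283/9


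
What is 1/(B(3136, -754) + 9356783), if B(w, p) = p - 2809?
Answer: 1/9353220 ≈ 1.0692e-7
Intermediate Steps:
B(w, p) = -2809 + p
1/(B(3136, -754) + 9356783) = 1/((-2809 - 754) + 9356783) = 1/(-3563 + 9356783) = 1/9353220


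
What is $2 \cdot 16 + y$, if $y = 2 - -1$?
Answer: $35$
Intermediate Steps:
$y = 3$ ($y = 2 + 1 = 3$)
$2 \cdot 16 + y = 2 \cdot 16 + 3 = 32 + 3 = 35$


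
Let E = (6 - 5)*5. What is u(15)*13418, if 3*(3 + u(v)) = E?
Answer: -53672/3 ≈ -17891.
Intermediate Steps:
E = 5 (E = 1*5 = 5)
u(v) = -4/3 (u(v) = -3 + (⅓)*5 = -3 + 5/3 = -4/3)
u(15)*13418 = -4/3*13418 = -53672/3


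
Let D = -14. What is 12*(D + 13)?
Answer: -12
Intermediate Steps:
12*(D + 13) = 12*(-14 + 13) = 12*(-1) = -12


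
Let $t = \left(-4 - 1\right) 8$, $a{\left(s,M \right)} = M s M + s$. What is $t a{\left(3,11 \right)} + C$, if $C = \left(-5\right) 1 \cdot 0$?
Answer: $-14640$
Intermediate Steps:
$a{\left(s,M \right)} = s + s M^{2}$ ($a{\left(s,M \right)} = s M^{2} + s = s + s M^{2}$)
$t = -40$ ($t = \left(-4 - 1\right) 8 = \left(-5\right) 8 = -40$)
$C = 0$ ($C = \left(-5\right) 0 = 0$)
$t a{\left(3,11 \right)} + C = - 40 \cdot 3 \left(1 + 11^{2}\right) + 0 = - 40 \cdot 3 \left(1 + 121\right) + 0 = - 40 \cdot 3 \cdot 122 + 0 = \left(-40\right) 366 + 0 = -14640 + 0 = -14640$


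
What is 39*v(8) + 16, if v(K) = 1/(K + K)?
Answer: 295/16 ≈ 18.438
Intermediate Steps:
v(K) = 1/(2*K)
39*v(8) + 16 = 39*((½)/8) + 16 = 39*((½)*(⅛)) + 16 = 39*(1/16) + 16 = 39/16 + 16 = 295/16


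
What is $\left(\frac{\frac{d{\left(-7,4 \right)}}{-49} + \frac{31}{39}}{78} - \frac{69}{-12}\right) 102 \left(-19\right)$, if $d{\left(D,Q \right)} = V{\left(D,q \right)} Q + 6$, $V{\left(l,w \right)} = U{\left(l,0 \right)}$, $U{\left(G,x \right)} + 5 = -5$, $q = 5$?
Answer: $- \frac{555513811}{49686} \approx -11180.0$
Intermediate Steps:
$U{\left(G,x \right)} = -10$ ($U{\left(G,x \right)} = -5 - 5 = -10$)
$V{\left(l,w \right)} = -10$
$d{\left(D,Q \right)} = 6 - 10 Q$ ($d{\left(D,Q \right)} = - 10 Q + 6 = 6 - 10 Q$)
$\left(\frac{\frac{d{\left(-7,4 \right)}}{-49} + \frac{31}{39}}{78} - \frac{69}{-12}\right) 102 \left(-19\right) = \left(\frac{\frac{6 - 40}{-49} + \frac{31}{39}}{78} - \frac{69}{-12}\right) 102 \left(-19\right) = \left(\left(\left(6 - 40\right) \left(- \frac{1}{49}\right) + 31 \cdot \frac{1}{39}\right) \frac{1}{78} - - \frac{23}{4}\right) 102 \left(-19\right) = \left(\left(\left(-34\right) \left(- \frac{1}{49}\right) + \frac{31}{39}\right) \frac{1}{78} + \frac{23}{4}\right) 102 \left(-19\right) = \left(\left(\frac{34}{49} + \frac{31}{39}\right) \frac{1}{78} + \frac{23}{4}\right) 102 \left(-19\right) = \left(\frac{2845}{1911} \cdot \frac{1}{78} + \frac{23}{4}\right) 102 \left(-19\right) = \left(\frac{2845}{149058} + \frac{23}{4}\right) 102 \left(-19\right) = \frac{1719857}{298116} \cdot 102 \left(-19\right) = \frac{29237569}{49686} \left(-19\right) = - \frac{555513811}{49686}$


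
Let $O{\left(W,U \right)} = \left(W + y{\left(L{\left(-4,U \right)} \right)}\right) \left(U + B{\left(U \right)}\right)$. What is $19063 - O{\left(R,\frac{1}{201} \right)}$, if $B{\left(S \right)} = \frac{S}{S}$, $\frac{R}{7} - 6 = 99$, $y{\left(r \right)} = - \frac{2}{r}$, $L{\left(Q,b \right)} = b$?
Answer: $\frac{1254799}{67} \approx 18728.0$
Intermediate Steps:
$R = 735$ ($R = 42 + 7 \cdot 99 = 42 + 693 = 735$)
$B{\left(S \right)} = 1$
$O{\left(W,U \right)} = \left(1 + U\right) \left(W - \frac{2}{U}\right)$ ($O{\left(W,U \right)} = \left(W - \frac{2}{U}\right) \left(U + 1\right) = \left(W - \frac{2}{U}\right) \left(1 + U\right) = \left(1 + U\right) \left(W - \frac{2}{U}\right)$)
$19063 - O{\left(R,\frac{1}{201} \right)} = 19063 - \left(-2 + 735 - \frac{2}{\frac{1}{201}} + \frac{1}{201} \cdot 735\right) = 19063 - \left(-2 + 735 - 2 \frac{1}{\frac{1}{201}} + \frac{1}{201} \cdot 735\right) = 19063 - \left(-2 + 735 - 402 + \frac{245}{67}\right) = 19063 - \frac{22422}{67} = \frac{1254799}{67}$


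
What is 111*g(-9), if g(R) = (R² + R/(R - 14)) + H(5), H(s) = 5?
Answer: 220557/23 ≈ 9589.4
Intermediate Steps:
g(R) = 5 + R² + R/(-14 + R) (g(R) = (R² + R/(R - 14)) + 5 = (R² + R/(-14 + R)) + 5 = 5 + R² + R/(-14 + R))
111*g(-9) = 111*((-70 + (-9)³ - 14*(-9)² + 6*(-9))/(-14 - 9)) = 111*((-70 - 729 - 14*81 - 54)/(-23)) = 111*(-(-70 - 729 - 1134 - 54)/23) = 111*(-1/23*(-1987)) = 111*(1987/23) = 220557/23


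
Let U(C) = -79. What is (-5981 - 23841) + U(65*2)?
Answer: -29901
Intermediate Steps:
(-5981 - 23841) + U(65*2) = (-5981 - 23841) - 79 = -29822 - 79 = -29901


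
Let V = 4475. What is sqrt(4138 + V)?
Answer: 3*sqrt(957) ≈ 92.806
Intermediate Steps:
sqrt(4138 + V) = sqrt(4138 + 4475) = sqrt(8613) = 3*sqrt(957)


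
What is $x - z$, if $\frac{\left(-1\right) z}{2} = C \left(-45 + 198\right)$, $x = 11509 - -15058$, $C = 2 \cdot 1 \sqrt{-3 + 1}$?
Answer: $26567 + 612 i \sqrt{2} \approx 26567.0 + 865.5 i$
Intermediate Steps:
$C = 2 i \sqrt{2}$ ($C = 2 \sqrt{-2} = 2 i \sqrt{2} \approx 2.8284 i$)
$x = 26567$ ($x = 11509 + 15058 = 26567$)
$z = - 612 i \sqrt{2}$ ($z = - 2 \cdot 2 i \sqrt{2} \left(-45 + 198\right) = - 2 \cdot 2 i \sqrt{2} \cdot 153 = - 2 \cdot 306 i \sqrt{2} = - 612 i \sqrt{2} \approx - 865.5 i$)
$x - z = 26567 - - 612 i \sqrt{2} = 26567 + 612 i \sqrt{2}$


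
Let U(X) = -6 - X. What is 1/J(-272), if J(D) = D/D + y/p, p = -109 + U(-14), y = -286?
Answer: 101/387 ≈ 0.26098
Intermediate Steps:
p = -101 (p = -109 + (-6 - 1*(-14)) = -109 + (-6 + 14) = -109 + 8 = -101)
J(D) = 387/101 (J(D) = D/D - 286/(-101) = 1 - 286*(-1/101) = 1 + 286/101 = 387/101)
1/J(-272) = 1/(387/101) = 101/387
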